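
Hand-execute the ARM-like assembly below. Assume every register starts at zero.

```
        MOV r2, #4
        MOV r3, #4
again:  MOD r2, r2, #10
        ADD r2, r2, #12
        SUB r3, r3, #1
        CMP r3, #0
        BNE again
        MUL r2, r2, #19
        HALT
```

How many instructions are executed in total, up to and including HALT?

24

r2=4
r3=4
r2=4%10=4
r2=4+12=16
r3=4-1=3
CMP r3, #0  (cmp 3,0)
BNE again: taken
r2=16%10=6
r2=6+12=18
r3=3-1=2
CMP r3, #0  (cmp 2,0)
BNE again: taken
r2=18%10=8
r2=8+12=20
r3=2-1=1
CMP r3, #0  (cmp 1,0)
BNE again: taken
r2=20%10=0
r2=0+12=12
r3=1-1=0
CMP r3, #0  (cmp 0,0)
BNE again: not taken
r2=12*19=228
halt.
Total executed instructions: 24.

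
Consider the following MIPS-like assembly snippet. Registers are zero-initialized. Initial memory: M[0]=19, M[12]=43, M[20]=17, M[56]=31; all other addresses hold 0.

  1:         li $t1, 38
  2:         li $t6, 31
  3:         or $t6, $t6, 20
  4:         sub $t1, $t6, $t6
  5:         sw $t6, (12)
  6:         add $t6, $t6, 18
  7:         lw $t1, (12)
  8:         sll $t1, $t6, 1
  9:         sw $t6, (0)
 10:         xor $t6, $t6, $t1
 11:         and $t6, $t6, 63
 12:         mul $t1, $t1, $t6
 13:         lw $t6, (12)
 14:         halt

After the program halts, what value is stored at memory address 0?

li $t1, 38 → $t1=38
li $t6, 31 → $t6=31
or $t6, $t6, 20 → $t6=31|20=31
sub $t1, $t6, $t6 → $t1=31-31=0
sw $t6, (12) → M[12]=31
add $t6, $t6, 18 → $t6=31+18=49
lw $t1, (12) → $t1=M[12]=31
sll $t1, $t6, 1 → $t1=49<<1=98
sw $t6, (0) → M[0]=49
xor $t6, $t6, $t1 → $t6=49^98=83
and $t6, $t6, 63 → $t6=83&63=19
mul $t1, $t1, $t6 → $t1=98*19=1862
lw $t6, (12) → $t6=M[12]=31
halt.

49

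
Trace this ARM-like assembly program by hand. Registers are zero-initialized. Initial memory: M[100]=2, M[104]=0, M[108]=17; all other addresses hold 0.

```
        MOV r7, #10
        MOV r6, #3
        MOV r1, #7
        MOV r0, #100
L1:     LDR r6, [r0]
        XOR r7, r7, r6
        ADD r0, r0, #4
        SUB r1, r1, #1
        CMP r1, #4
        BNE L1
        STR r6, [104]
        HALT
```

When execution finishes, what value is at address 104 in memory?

MOV r7, #10 → r7=10
MOV r6, #3 → r6=3
MOV r1, #7 → r1=7
MOV r0, #100 → r0=100
LDR r6, [r0] → r6=M[100]=2
XOR r7, r7, r6 → r7=10^2=8
ADD r0, r0, #4 → r0=100+4=104
SUB r1, r1, #1 → r1=7-1=6
CMP r1, #4  (cmp 6,4)
BNE L1: taken
LDR r6, [r0] → r6=M[104]=0
XOR r7, r7, r6 → r7=8^0=8
ADD r0, r0, #4 → r0=104+4=108
SUB r1, r1, #1 → r1=6-1=5
CMP r1, #4  (cmp 5,4)
BNE L1: taken
LDR r6, [r0] → r6=M[108]=17
XOR r7, r7, r6 → r7=8^17=25
ADD r0, r0, #4 → r0=108+4=112
SUB r1, r1, #1 → r1=5-1=4
CMP r1, #4  (cmp 4,4)
BNE L1: not taken
STR r6, [104] → M[104]=17
halt.

17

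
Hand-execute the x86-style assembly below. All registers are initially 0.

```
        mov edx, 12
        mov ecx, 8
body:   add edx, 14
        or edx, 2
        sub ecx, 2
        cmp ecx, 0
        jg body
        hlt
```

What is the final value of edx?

after mov edx, 12: edx=12
after mov ecx, 8: ecx=8
after add edx, 14: edx=12+14=26
after or edx, 2: edx=26|2=26
after sub ecx, 2: ecx=8-2=6
cmp ecx, 0  (cmp 6,0)
jg body: taken
after add edx, 14: edx=26+14=40
after or edx, 2: edx=40|2=42
after sub ecx, 2: ecx=6-2=4
cmp ecx, 0  (cmp 4,0)
jg body: taken
after add edx, 14: edx=42+14=56
after or edx, 2: edx=56|2=58
after sub ecx, 2: ecx=4-2=2
cmp ecx, 0  (cmp 2,0)
jg body: taken
after add edx, 14: edx=58+14=72
after or edx, 2: edx=72|2=74
after sub ecx, 2: ecx=2-2=0
cmp ecx, 0  (cmp 0,0)
jg body: not taken
halt.

74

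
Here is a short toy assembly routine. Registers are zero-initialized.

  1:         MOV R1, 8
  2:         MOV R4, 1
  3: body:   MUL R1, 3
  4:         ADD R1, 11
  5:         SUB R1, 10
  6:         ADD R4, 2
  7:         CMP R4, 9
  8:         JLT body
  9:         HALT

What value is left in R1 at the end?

MOV R1, 8 → R1=8
MOV R4, 1 → R4=1
MUL R1, 3 → R1=8*3=24
ADD R1, 11 → R1=24+11=35
SUB R1, 10 → R1=35-10=25
ADD R4, 2 → R4=1+2=3
CMP R4, 9  (cmp 3,9)
JLT body: taken
MUL R1, 3 → R1=25*3=75
ADD R1, 11 → R1=75+11=86
SUB R1, 10 → R1=86-10=76
ADD R4, 2 → R4=3+2=5
CMP R4, 9  (cmp 5,9)
JLT body: taken
MUL R1, 3 → R1=76*3=228
ADD R1, 11 → R1=228+11=239
SUB R1, 10 → R1=239-10=229
ADD R4, 2 → R4=5+2=7
CMP R4, 9  (cmp 7,9)
JLT body: taken
MUL R1, 3 → R1=229*3=687
ADD R1, 11 → R1=687+11=698
SUB R1, 10 → R1=698-10=688
ADD R4, 2 → R4=7+2=9
CMP R4, 9  (cmp 9,9)
JLT body: not taken
halt.

688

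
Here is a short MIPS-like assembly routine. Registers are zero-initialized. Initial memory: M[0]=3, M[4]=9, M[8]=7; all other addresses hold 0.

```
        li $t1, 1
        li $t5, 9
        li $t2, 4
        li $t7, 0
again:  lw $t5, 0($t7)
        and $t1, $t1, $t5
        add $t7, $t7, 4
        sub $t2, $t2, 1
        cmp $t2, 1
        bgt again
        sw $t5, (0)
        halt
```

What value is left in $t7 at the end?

12

after li $t1, 1: $t1=1
after li $t5, 9: $t5=9
after li $t2, 4: $t2=4
after li $t7, 0: $t7=0
after lw $t5, 0($t7): $t5=M[0]=3
after and $t1, $t1, $t5: $t1=1&3=1
after add $t7, $t7, 4: $t7=0+4=4
after sub $t2, $t2, 1: $t2=4-1=3
cmp $t2, 1  (cmp 3,1)
bgt again: taken
after lw $t5, 0($t7): $t5=M[4]=9
after and $t1, $t1, $t5: $t1=1&9=1
after add $t7, $t7, 4: $t7=4+4=8
after sub $t2, $t2, 1: $t2=3-1=2
cmp $t2, 1  (cmp 2,1)
bgt again: taken
after lw $t5, 0($t7): $t5=M[8]=7
after and $t1, $t1, $t5: $t1=1&7=1
after add $t7, $t7, 4: $t7=8+4=12
after sub $t2, $t2, 1: $t2=2-1=1
cmp $t2, 1  (cmp 1,1)
bgt again: not taken
sw $t5, (0) → M[0]=7
halt.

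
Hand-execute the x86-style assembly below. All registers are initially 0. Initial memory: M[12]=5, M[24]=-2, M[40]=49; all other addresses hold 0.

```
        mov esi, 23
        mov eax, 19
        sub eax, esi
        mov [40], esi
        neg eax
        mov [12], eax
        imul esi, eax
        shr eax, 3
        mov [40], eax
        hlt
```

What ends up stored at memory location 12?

4

mov esi, 23 → esi=23
mov eax, 19 → eax=19
sub eax, esi → eax=19-23=-4
mov [40], esi → M[40]=23
neg eax → eax=-(-4)=4
mov [12], eax → M[12]=4
imul esi, eax → esi=23*4=92
shr eax, 3 → eax=4>>3=0
mov [40], eax → M[40]=0
halt.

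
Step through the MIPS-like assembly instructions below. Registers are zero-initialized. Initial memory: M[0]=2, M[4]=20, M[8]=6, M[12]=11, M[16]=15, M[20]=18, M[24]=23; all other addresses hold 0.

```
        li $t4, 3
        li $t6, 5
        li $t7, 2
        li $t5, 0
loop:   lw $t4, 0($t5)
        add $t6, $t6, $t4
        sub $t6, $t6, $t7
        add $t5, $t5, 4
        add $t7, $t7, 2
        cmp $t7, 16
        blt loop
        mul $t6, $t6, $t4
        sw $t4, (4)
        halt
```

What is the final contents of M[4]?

23

li $t4, 3 → $t4=3
li $t6, 5 → $t6=5
li $t7, 2 → $t7=2
li $t5, 0 → $t5=0
lw $t4, 0($t5) → $t4=M[0]=2
add $t6, $t6, $t4 → $t6=5+2=7
sub $t6, $t6, $t7 → $t6=7-2=5
add $t5, $t5, 4 → $t5=0+4=4
add $t7, $t7, 2 → $t7=2+2=4
cmp $t7, 16  (cmp 4,16)
blt loop: taken
lw $t4, 0($t5) → $t4=M[4]=20
add $t6, $t6, $t4 → $t6=5+20=25
sub $t6, $t6, $t7 → $t6=25-4=21
add $t5, $t5, 4 → $t5=4+4=8
add $t7, $t7, 2 → $t7=4+2=6
cmp $t7, 16  (cmp 6,16)
blt loop: taken
lw $t4, 0($t5) → $t4=M[8]=6
add $t6, $t6, $t4 → $t6=21+6=27
sub $t6, $t6, $t7 → $t6=27-6=21
add $t5, $t5, 4 → $t5=8+4=12
add $t7, $t7, 2 → $t7=6+2=8
cmp $t7, 16  (cmp 8,16)
blt loop: taken
lw $t4, 0($t5) → $t4=M[12]=11
add $t6, $t6, $t4 → $t6=21+11=32
sub $t6, $t6, $t7 → $t6=32-8=24
add $t5, $t5, 4 → $t5=12+4=16
add $t7, $t7, 2 → $t7=8+2=10
cmp $t7, 16  (cmp 10,16)
blt loop: taken
lw $t4, 0($t5) → $t4=M[16]=15
add $t6, $t6, $t4 → $t6=24+15=39
sub $t6, $t6, $t7 → $t6=39-10=29
add $t5, $t5, 4 → $t5=16+4=20
add $t7, $t7, 2 → $t7=10+2=12
cmp $t7, 16  (cmp 12,16)
blt loop: taken
lw $t4, 0($t5) → $t4=M[20]=18
add $t6, $t6, $t4 → $t6=29+18=47
sub $t6, $t6, $t7 → $t6=47-12=35
add $t5, $t5, 4 → $t5=20+4=24
add $t7, $t7, 2 → $t7=12+2=14
cmp $t7, 16  (cmp 14,16)
blt loop: taken
lw $t4, 0($t5) → $t4=M[24]=23
add $t6, $t6, $t4 → $t6=35+23=58
sub $t6, $t6, $t7 → $t6=58-14=44
add $t5, $t5, 4 → $t5=24+4=28
add $t7, $t7, 2 → $t7=14+2=16
cmp $t7, 16  (cmp 16,16)
blt loop: not taken
mul $t6, $t6, $t4 → $t6=44*23=1012
sw $t4, (4) → M[4]=23
halt.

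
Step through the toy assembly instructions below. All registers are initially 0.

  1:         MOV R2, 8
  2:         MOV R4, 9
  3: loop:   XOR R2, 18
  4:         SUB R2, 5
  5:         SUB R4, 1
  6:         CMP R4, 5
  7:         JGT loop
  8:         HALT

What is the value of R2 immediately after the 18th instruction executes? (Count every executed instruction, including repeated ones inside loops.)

after MOV R2, 8: R2=8
after MOV R4, 9: R4=9
after XOR R2, 18: R2=8^18=26
after SUB R2, 5: R2=26-5=21
after SUB R4, 1: R4=9-1=8
CMP R4, 5  (cmp 8,5)
JGT loop: taken
after XOR R2, 18: R2=21^18=7
after SUB R2, 5: R2=7-5=2
after SUB R4, 1: R4=8-1=7
CMP R4, 5  (cmp 7,5)
JGT loop: taken
after XOR R2, 18: R2=2^18=16
after SUB R2, 5: R2=16-5=11
after SUB R4, 1: R4=7-1=6
CMP R4, 5  (cmp 6,5)
JGT loop: taken
after XOR R2, 18: R2=11^18=25
After step 18: R2 = 25.

25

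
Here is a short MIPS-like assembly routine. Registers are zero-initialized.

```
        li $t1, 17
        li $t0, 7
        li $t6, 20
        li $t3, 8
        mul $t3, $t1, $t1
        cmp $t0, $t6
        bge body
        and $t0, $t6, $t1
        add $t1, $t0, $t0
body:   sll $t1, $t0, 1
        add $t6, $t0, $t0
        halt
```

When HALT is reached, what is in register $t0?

$t1=17
$t0=7
$t6=20
$t3=8
$t3=17*17=289
cmp $t0, $t6  (cmp 7,20)
bge body: not taken
$t0=20&17=16
$t1=16+16=32
$t1=16<<1=32
$t6=16+16=32
halt.

16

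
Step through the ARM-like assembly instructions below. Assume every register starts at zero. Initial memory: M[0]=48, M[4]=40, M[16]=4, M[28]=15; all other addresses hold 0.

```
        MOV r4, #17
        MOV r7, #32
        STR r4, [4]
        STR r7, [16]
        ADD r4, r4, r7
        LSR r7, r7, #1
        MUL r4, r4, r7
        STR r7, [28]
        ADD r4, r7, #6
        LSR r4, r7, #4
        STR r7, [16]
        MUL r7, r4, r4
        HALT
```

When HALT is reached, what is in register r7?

1

r4=17
r7=32
STR r4, [4] → M[4]=17
STR r7, [16] → M[16]=32
r4=17+32=49
r7=32>>1=16
r4=49*16=784
STR r7, [28] → M[28]=16
r4=16+6=22
r4=16>>4=1
STR r7, [16] → M[16]=16
r7=1*1=1
halt.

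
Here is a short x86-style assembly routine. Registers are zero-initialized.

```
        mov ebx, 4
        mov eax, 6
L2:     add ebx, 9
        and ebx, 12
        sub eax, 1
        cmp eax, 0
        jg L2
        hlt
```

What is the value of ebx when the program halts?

after mov ebx, 4: ebx=4
after mov eax, 6: eax=6
after add ebx, 9: ebx=4+9=13
after and ebx, 12: ebx=13&12=12
after sub eax, 1: eax=6-1=5
cmp eax, 0  (cmp 5,0)
jg L2: taken
after add ebx, 9: ebx=12+9=21
after and ebx, 12: ebx=21&12=4
after sub eax, 1: eax=5-1=4
cmp eax, 0  (cmp 4,0)
jg L2: taken
after add ebx, 9: ebx=4+9=13
after and ebx, 12: ebx=13&12=12
after sub eax, 1: eax=4-1=3
cmp eax, 0  (cmp 3,0)
jg L2: taken
after add ebx, 9: ebx=12+9=21
after and ebx, 12: ebx=21&12=4
after sub eax, 1: eax=3-1=2
cmp eax, 0  (cmp 2,0)
jg L2: taken
after add ebx, 9: ebx=4+9=13
after and ebx, 12: ebx=13&12=12
after sub eax, 1: eax=2-1=1
cmp eax, 0  (cmp 1,0)
jg L2: taken
after add ebx, 9: ebx=12+9=21
after and ebx, 12: ebx=21&12=4
after sub eax, 1: eax=1-1=0
cmp eax, 0  (cmp 0,0)
jg L2: not taken
halt.

4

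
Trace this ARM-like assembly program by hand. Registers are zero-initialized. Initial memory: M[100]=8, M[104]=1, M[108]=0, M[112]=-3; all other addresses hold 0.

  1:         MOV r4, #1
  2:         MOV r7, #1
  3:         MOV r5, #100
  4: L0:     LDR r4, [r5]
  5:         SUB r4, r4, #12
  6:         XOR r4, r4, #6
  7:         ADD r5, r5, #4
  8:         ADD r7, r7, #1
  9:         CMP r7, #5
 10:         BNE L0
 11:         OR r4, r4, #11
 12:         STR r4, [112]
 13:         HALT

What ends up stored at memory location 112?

MOV r4, #1 → r4=1
MOV r7, #1 → r7=1
MOV r5, #100 → r5=100
LDR r4, [r5] → r4=M[100]=8
SUB r4, r4, #12 → r4=8-12=-4
XOR r4, r4, #6 → r4=(-4)^6=-6
ADD r5, r5, #4 → r5=100+4=104
ADD r7, r7, #1 → r7=1+1=2
CMP r7, #5  (cmp 2,5)
BNE L0: taken
LDR r4, [r5] → r4=M[104]=1
SUB r4, r4, #12 → r4=1-12=-11
XOR r4, r4, #6 → r4=(-11)^6=-13
ADD r5, r5, #4 → r5=104+4=108
ADD r7, r7, #1 → r7=2+1=3
CMP r7, #5  (cmp 3,5)
BNE L0: taken
LDR r4, [r5] → r4=M[108]=0
SUB r4, r4, #12 → r4=0-12=-12
XOR r4, r4, #6 → r4=(-12)^6=-14
ADD r5, r5, #4 → r5=108+4=112
ADD r7, r7, #1 → r7=3+1=4
CMP r7, #5  (cmp 4,5)
BNE L0: taken
LDR r4, [r5] → r4=M[112]=-3
SUB r4, r4, #12 → r4=(-3)-12=-15
XOR r4, r4, #6 → r4=(-15)^6=-9
ADD r5, r5, #4 → r5=112+4=116
ADD r7, r7, #1 → r7=4+1=5
CMP r7, #5  (cmp 5,5)
BNE L0: not taken
OR r4, r4, #11 → r4=(-9)|11=-1
STR r4, [112] → M[112]=-1
halt.

-1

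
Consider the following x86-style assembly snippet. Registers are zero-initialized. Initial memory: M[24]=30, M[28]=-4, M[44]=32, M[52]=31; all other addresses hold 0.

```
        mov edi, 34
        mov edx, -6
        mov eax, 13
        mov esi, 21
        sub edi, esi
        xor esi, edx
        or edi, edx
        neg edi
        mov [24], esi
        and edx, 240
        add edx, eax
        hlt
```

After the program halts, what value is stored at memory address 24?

after mov edi, 34: edi=34
after mov edx, -6: edx=-6
after mov eax, 13: eax=13
after mov esi, 21: esi=21
after sub edi, esi: edi=34-21=13
after xor esi, edx: esi=21^(-6)=-17
after or edi, edx: edi=13|(-6)=-1
after neg edi: edi=-(-1)=1
mov [24], esi → M[24]=-17
after and edx, 240: edx=(-6)&240=240
after add edx, eax: edx=240+13=253
halt.

-17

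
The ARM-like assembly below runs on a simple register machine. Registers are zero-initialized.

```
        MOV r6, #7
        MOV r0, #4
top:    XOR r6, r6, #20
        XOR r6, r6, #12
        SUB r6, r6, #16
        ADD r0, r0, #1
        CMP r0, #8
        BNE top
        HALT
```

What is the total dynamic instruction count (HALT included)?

27

r6=7
r0=4
r6=7^20=19
r6=19^12=31
r6=31-16=15
r0=4+1=5
CMP r0, #8  (cmp 5,8)
BNE top: taken
r6=15^20=27
r6=27^12=23
r6=23-16=7
r0=5+1=6
CMP r0, #8  (cmp 6,8)
BNE top: taken
r6=7^20=19
r6=19^12=31
r6=31-16=15
r0=6+1=7
CMP r0, #8  (cmp 7,8)
BNE top: taken
r6=15^20=27
r6=27^12=23
r6=23-16=7
r0=7+1=8
CMP r0, #8  (cmp 8,8)
BNE top: not taken
halt.
Total executed instructions: 27.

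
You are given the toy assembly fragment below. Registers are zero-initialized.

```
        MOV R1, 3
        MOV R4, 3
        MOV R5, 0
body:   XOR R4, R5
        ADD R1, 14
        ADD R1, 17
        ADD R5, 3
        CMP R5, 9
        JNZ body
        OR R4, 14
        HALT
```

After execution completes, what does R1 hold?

96

MOV R1, 3 → R1=3
MOV R4, 3 → R4=3
MOV R5, 0 → R5=0
XOR R4, R5 → R4=3^0=3
ADD R1, 14 → R1=3+14=17
ADD R1, 17 → R1=17+17=34
ADD R5, 3 → R5=0+3=3
CMP R5, 9  (cmp 3,9)
JNZ body: taken
XOR R4, R5 → R4=3^3=0
ADD R1, 14 → R1=34+14=48
ADD R1, 17 → R1=48+17=65
ADD R5, 3 → R5=3+3=6
CMP R5, 9  (cmp 6,9)
JNZ body: taken
XOR R4, R5 → R4=0^6=6
ADD R1, 14 → R1=65+14=79
ADD R1, 17 → R1=79+17=96
ADD R5, 3 → R5=6+3=9
CMP R5, 9  (cmp 9,9)
JNZ body: not taken
OR R4, 14 → R4=6|14=14
halt.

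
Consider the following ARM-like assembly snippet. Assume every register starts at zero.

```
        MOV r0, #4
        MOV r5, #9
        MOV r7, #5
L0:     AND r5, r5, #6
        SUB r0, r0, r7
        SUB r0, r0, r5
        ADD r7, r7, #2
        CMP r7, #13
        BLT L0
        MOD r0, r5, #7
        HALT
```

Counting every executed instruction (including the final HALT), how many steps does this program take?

29

r0=4
r5=9
r7=5
r5=9&6=0
r0=4-5=-1
r0=(-1)-0=-1
r7=5+2=7
CMP r7, #13  (cmp 7,13)
BLT L0: taken
r5=0&6=0
r0=(-1)-7=-8
r0=(-8)-0=-8
r7=7+2=9
CMP r7, #13  (cmp 9,13)
BLT L0: taken
r5=0&6=0
r0=(-8)-9=-17
r0=(-17)-0=-17
r7=9+2=11
CMP r7, #13  (cmp 11,13)
BLT L0: taken
r5=0&6=0
r0=(-17)-11=-28
r0=(-28)-0=-28
r7=11+2=13
CMP r7, #13  (cmp 13,13)
BLT L0: not taken
r0=0%7=0
halt.
Total executed instructions: 29.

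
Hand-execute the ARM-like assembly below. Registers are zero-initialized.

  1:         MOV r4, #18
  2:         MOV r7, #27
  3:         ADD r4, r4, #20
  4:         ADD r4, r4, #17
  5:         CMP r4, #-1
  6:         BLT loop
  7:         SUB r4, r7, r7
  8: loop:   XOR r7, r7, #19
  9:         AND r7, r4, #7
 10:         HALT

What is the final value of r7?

after MOV r4, #18: r4=18
after MOV r7, #27: r7=27
after ADD r4, r4, #20: r4=18+20=38
after ADD r4, r4, #17: r4=38+17=55
CMP r4, #-1  (cmp 55,-1)
BLT loop: not taken
after SUB r4, r7, r7: r4=27-27=0
after XOR r7, r7, #19: r7=27^19=8
after AND r7, r4, #7: r7=0&7=0
halt.

0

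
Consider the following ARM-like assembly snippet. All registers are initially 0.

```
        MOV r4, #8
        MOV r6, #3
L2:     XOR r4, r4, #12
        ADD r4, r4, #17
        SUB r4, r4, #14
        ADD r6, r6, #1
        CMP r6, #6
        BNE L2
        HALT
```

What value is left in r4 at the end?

MOV r4, #8 → r4=8
MOV r6, #3 → r6=3
XOR r4, r4, #12 → r4=8^12=4
ADD r4, r4, #17 → r4=4+17=21
SUB r4, r4, #14 → r4=21-14=7
ADD r6, r6, #1 → r6=3+1=4
CMP r6, #6  (cmp 4,6)
BNE L2: taken
XOR r4, r4, #12 → r4=7^12=11
ADD r4, r4, #17 → r4=11+17=28
SUB r4, r4, #14 → r4=28-14=14
ADD r6, r6, #1 → r6=4+1=5
CMP r6, #6  (cmp 5,6)
BNE L2: taken
XOR r4, r4, #12 → r4=14^12=2
ADD r4, r4, #17 → r4=2+17=19
SUB r4, r4, #14 → r4=19-14=5
ADD r6, r6, #1 → r6=5+1=6
CMP r6, #6  (cmp 6,6)
BNE L2: not taken
halt.

5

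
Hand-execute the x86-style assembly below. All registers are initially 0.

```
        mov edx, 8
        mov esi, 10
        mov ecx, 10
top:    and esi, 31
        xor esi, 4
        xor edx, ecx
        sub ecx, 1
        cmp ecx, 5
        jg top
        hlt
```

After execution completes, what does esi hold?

edx=8
esi=10
ecx=10
esi=10&31=10
esi=10^4=14
edx=8^10=2
ecx=10-1=9
cmp ecx, 5  (cmp 9,5)
jg top: taken
esi=14&31=14
esi=14^4=10
edx=2^9=11
ecx=9-1=8
cmp ecx, 5  (cmp 8,5)
jg top: taken
esi=10&31=10
esi=10^4=14
edx=11^8=3
ecx=8-1=7
cmp ecx, 5  (cmp 7,5)
jg top: taken
esi=14&31=14
esi=14^4=10
edx=3^7=4
ecx=7-1=6
cmp ecx, 5  (cmp 6,5)
jg top: taken
esi=10&31=10
esi=10^4=14
edx=4^6=2
ecx=6-1=5
cmp ecx, 5  (cmp 5,5)
jg top: not taken
halt.

14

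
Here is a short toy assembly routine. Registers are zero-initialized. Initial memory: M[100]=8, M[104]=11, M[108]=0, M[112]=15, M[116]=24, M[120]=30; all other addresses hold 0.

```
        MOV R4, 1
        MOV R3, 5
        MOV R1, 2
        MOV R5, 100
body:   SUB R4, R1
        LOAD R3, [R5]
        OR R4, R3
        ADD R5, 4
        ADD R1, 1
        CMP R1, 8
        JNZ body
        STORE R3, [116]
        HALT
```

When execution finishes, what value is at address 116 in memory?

30

R4=1
R3=5
R1=2
R5=100
R4=1-2=-1
R3=M[100]=8
R4=(-1)|8=-1
R5=100+4=104
R1=2+1=3
CMP R1, 8  (cmp 3,8)
JNZ body: taken
R4=(-1)-3=-4
R3=M[104]=11
R4=(-4)|11=-1
R5=104+4=108
R1=3+1=4
CMP R1, 8  (cmp 4,8)
JNZ body: taken
R4=(-1)-4=-5
R3=M[108]=0
R4=(-5)|0=-5
R5=108+4=112
R1=4+1=5
CMP R1, 8  (cmp 5,8)
JNZ body: taken
R4=(-5)-5=-10
R3=M[112]=15
R4=(-10)|15=-1
R5=112+4=116
R1=5+1=6
CMP R1, 8  (cmp 6,8)
JNZ body: taken
R4=(-1)-6=-7
R3=M[116]=24
R4=(-7)|24=-7
R5=116+4=120
R1=6+1=7
CMP R1, 8  (cmp 7,8)
JNZ body: taken
R4=(-7)-7=-14
R3=M[120]=30
R4=(-14)|30=-2
R5=120+4=124
R1=7+1=8
CMP R1, 8  (cmp 8,8)
JNZ body: not taken
STORE R3, [116] → M[116]=30
halt.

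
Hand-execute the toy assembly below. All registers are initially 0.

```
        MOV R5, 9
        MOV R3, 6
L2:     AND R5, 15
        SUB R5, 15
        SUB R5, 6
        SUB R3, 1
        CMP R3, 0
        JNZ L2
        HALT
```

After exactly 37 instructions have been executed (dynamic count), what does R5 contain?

R5=9
R3=6
R5=9&15=9
R5=9-15=-6
R5=(-6)-6=-12
R3=6-1=5
CMP R3, 0  (cmp 5,0)
JNZ L2: taken
R5=(-12)&15=4
R5=4-15=-11
R5=(-11)-6=-17
R3=5-1=4
CMP R3, 0  (cmp 4,0)
JNZ L2: taken
R5=(-17)&15=15
R5=15-15=0
R5=0-6=-6
R3=4-1=3
CMP R3, 0  (cmp 3,0)
JNZ L2: taken
R5=(-6)&15=10
R5=10-15=-5
R5=(-5)-6=-11
R3=3-1=2
CMP R3, 0  (cmp 2,0)
JNZ L2: taken
R5=(-11)&15=5
R5=5-15=-10
R5=(-10)-6=-16
R3=2-1=1
CMP R3, 0  (cmp 1,0)
JNZ L2: taken
R5=(-16)&15=0
R5=0-15=-15
R5=(-15)-6=-21
R3=1-1=0
CMP R3, 0  (cmp 0,0)
After step 37: R5 = -21.

-21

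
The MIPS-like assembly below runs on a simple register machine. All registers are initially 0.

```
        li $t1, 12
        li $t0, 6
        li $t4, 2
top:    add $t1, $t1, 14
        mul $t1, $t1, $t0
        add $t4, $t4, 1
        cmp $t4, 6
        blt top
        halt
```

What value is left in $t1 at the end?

$t1=12
$t0=6
$t4=2
$t1=12+14=26
$t1=26*6=156
$t4=2+1=3
cmp $t4, 6  (cmp 3,6)
blt top: taken
$t1=156+14=170
$t1=170*6=1020
$t4=3+1=4
cmp $t4, 6  (cmp 4,6)
blt top: taken
$t1=1020+14=1034
$t1=1034*6=6204
$t4=4+1=5
cmp $t4, 6  (cmp 5,6)
blt top: taken
$t1=6204+14=6218
$t1=6218*6=37308
$t4=5+1=6
cmp $t4, 6  (cmp 6,6)
blt top: not taken
halt.

37308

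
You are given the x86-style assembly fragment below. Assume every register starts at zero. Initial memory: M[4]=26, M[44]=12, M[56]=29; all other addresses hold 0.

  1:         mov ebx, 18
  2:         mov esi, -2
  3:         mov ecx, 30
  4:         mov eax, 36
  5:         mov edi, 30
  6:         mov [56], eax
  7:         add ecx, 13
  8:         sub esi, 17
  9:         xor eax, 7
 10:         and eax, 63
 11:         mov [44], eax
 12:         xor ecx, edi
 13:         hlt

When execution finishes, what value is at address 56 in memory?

36

mov ebx, 18 → ebx=18
mov esi, -2 → esi=-2
mov ecx, 30 → ecx=30
mov eax, 36 → eax=36
mov edi, 30 → edi=30
mov [56], eax → M[56]=36
add ecx, 13 → ecx=30+13=43
sub esi, 17 → esi=(-2)-17=-19
xor eax, 7 → eax=36^7=35
and eax, 63 → eax=35&63=35
mov [44], eax → M[44]=35
xor ecx, edi → ecx=43^30=53
halt.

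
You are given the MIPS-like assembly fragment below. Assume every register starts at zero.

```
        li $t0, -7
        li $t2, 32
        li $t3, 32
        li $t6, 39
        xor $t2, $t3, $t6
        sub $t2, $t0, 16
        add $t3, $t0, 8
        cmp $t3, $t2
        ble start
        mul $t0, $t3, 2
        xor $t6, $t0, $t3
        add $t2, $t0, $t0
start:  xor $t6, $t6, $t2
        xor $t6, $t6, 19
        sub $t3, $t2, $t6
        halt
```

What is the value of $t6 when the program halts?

after li $t0, -7: $t0=-7
after li $t2, 32: $t2=32
after li $t3, 32: $t3=32
after li $t6, 39: $t6=39
after xor $t2, $t3, $t6: $t2=32^39=7
after sub $t2, $t0, 16: $t2=(-7)-16=-23
after add $t3, $t0, 8: $t3=(-7)+8=1
cmp $t3, $t2  (cmp 1,-23)
ble start: not taken
after mul $t0, $t3, 2: $t0=1*2=2
after xor $t6, $t0, $t3: $t6=2^1=3
after add $t2, $t0, $t0: $t2=2+2=4
after xor $t6, $t6, $t2: $t6=3^4=7
after xor $t6, $t6, 19: $t6=7^19=20
after sub $t3, $t2, $t6: $t3=4-20=-16
halt.

20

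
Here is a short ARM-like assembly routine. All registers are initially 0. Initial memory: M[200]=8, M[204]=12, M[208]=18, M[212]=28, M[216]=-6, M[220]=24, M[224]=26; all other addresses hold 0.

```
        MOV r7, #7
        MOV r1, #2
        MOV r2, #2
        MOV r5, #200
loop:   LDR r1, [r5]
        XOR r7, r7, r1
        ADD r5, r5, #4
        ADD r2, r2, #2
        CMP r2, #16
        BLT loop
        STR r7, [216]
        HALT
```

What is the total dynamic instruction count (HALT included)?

48

MOV r7, #7 → r7=7
MOV r1, #2 → r1=2
MOV r2, #2 → r2=2
MOV r5, #200 → r5=200
LDR r1, [r5] → r1=M[200]=8
XOR r7, r7, r1 → r7=7^8=15
ADD r5, r5, #4 → r5=200+4=204
ADD r2, r2, #2 → r2=2+2=4
CMP r2, #16  (cmp 4,16)
BLT loop: taken
LDR r1, [r5] → r1=M[204]=12
XOR r7, r7, r1 → r7=15^12=3
ADD r5, r5, #4 → r5=204+4=208
ADD r2, r2, #2 → r2=4+2=6
CMP r2, #16  (cmp 6,16)
BLT loop: taken
LDR r1, [r5] → r1=M[208]=18
XOR r7, r7, r1 → r7=3^18=17
ADD r5, r5, #4 → r5=208+4=212
ADD r2, r2, #2 → r2=6+2=8
CMP r2, #16  (cmp 8,16)
BLT loop: taken
LDR r1, [r5] → r1=M[212]=28
XOR r7, r7, r1 → r7=17^28=13
ADD r5, r5, #4 → r5=212+4=216
ADD r2, r2, #2 → r2=8+2=10
CMP r2, #16  (cmp 10,16)
BLT loop: taken
LDR r1, [r5] → r1=M[216]=-6
XOR r7, r7, r1 → r7=13^(-6)=-9
ADD r5, r5, #4 → r5=216+4=220
ADD r2, r2, #2 → r2=10+2=12
CMP r2, #16  (cmp 12,16)
BLT loop: taken
LDR r1, [r5] → r1=M[220]=24
XOR r7, r7, r1 → r7=(-9)^24=-17
ADD r5, r5, #4 → r5=220+4=224
ADD r2, r2, #2 → r2=12+2=14
CMP r2, #16  (cmp 14,16)
BLT loop: taken
LDR r1, [r5] → r1=M[224]=26
XOR r7, r7, r1 → r7=(-17)^26=-11
ADD r5, r5, #4 → r5=224+4=228
ADD r2, r2, #2 → r2=14+2=16
CMP r2, #16  (cmp 16,16)
BLT loop: not taken
STR r7, [216] → M[216]=-11
halt.
Total executed instructions: 48.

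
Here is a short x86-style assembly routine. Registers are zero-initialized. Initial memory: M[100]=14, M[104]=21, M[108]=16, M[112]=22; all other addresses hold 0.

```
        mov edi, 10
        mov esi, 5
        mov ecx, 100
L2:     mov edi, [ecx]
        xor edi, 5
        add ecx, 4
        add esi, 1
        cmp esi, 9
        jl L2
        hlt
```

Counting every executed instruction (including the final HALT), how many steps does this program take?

28

mov edi, 10 → edi=10
mov esi, 5 → esi=5
mov ecx, 100 → ecx=100
mov edi, [ecx] → edi=M[100]=14
xor edi, 5 → edi=14^5=11
add ecx, 4 → ecx=100+4=104
add esi, 1 → esi=5+1=6
cmp esi, 9  (cmp 6,9)
jl L2: taken
mov edi, [ecx] → edi=M[104]=21
xor edi, 5 → edi=21^5=16
add ecx, 4 → ecx=104+4=108
add esi, 1 → esi=6+1=7
cmp esi, 9  (cmp 7,9)
jl L2: taken
mov edi, [ecx] → edi=M[108]=16
xor edi, 5 → edi=16^5=21
add ecx, 4 → ecx=108+4=112
add esi, 1 → esi=7+1=8
cmp esi, 9  (cmp 8,9)
jl L2: taken
mov edi, [ecx] → edi=M[112]=22
xor edi, 5 → edi=22^5=19
add ecx, 4 → ecx=112+4=116
add esi, 1 → esi=8+1=9
cmp esi, 9  (cmp 9,9)
jl L2: not taken
halt.
Total executed instructions: 28.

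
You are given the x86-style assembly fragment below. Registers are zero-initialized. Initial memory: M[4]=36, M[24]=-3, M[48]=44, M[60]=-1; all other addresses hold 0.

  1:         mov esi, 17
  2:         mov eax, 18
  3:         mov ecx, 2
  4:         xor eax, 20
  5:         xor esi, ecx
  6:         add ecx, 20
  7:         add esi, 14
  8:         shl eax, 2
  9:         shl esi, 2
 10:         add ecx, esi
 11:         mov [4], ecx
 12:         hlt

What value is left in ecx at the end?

after mov esi, 17: esi=17
after mov eax, 18: eax=18
after mov ecx, 2: ecx=2
after xor eax, 20: eax=18^20=6
after xor esi, ecx: esi=17^2=19
after add ecx, 20: ecx=2+20=22
after add esi, 14: esi=19+14=33
after shl eax, 2: eax=6<<2=24
after shl esi, 2: esi=33<<2=132
after add ecx, esi: ecx=22+132=154
mov [4], ecx → M[4]=154
halt.

154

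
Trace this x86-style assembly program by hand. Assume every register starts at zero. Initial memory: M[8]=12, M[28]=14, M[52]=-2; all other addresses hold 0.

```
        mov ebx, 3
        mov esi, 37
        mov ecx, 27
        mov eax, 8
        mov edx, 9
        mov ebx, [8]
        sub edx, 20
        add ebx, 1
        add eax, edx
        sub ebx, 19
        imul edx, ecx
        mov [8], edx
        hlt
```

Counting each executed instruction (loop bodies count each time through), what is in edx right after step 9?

mov ebx, 3 → ebx=3
mov esi, 37 → esi=37
mov ecx, 27 → ecx=27
mov eax, 8 → eax=8
mov edx, 9 → edx=9
mov ebx, [8] → ebx=M[8]=12
sub edx, 20 → edx=9-20=-11
add ebx, 1 → ebx=12+1=13
add eax, edx → eax=8+(-11)=-3
After step 9: edx = -11.

-11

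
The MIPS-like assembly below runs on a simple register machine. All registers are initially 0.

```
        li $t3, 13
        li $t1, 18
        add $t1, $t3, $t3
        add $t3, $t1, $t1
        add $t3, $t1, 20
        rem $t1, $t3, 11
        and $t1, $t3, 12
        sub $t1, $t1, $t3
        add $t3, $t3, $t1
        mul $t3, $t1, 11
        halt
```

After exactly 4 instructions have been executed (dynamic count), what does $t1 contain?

after li $t3, 13: $t3=13
after li $t1, 18: $t1=18
after add $t1, $t3, $t3: $t1=13+13=26
after add $t3, $t1, $t1: $t3=26+26=52
After step 4: $t1 = 26.

26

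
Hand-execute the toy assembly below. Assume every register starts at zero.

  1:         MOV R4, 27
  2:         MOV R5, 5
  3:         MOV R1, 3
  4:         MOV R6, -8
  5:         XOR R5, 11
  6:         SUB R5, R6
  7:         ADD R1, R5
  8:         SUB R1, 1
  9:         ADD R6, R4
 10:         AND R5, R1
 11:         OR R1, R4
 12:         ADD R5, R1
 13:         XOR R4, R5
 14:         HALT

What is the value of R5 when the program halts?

43

MOV R4, 27 → R4=27
MOV R5, 5 → R5=5
MOV R1, 3 → R1=3
MOV R6, -8 → R6=-8
XOR R5, 11 → R5=5^11=14
SUB R5, R6 → R5=14-(-8)=22
ADD R1, R5 → R1=3+22=25
SUB R1, 1 → R1=25-1=24
ADD R6, R4 → R6=(-8)+27=19
AND R5, R1 → R5=22&24=16
OR R1, R4 → R1=24|27=27
ADD R5, R1 → R5=16+27=43
XOR R4, R5 → R4=27^43=48
halt.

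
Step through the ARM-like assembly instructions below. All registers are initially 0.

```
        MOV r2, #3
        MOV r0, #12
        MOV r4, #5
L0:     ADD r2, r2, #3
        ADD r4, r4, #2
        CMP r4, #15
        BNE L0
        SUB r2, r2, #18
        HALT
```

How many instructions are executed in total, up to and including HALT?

25

after MOV r2, #3: r2=3
after MOV r0, #12: r0=12
after MOV r4, #5: r4=5
after ADD r2, r2, #3: r2=3+3=6
after ADD r4, r4, #2: r4=5+2=7
CMP r4, #15  (cmp 7,15)
BNE L0: taken
after ADD r2, r2, #3: r2=6+3=9
after ADD r4, r4, #2: r4=7+2=9
CMP r4, #15  (cmp 9,15)
BNE L0: taken
after ADD r2, r2, #3: r2=9+3=12
after ADD r4, r4, #2: r4=9+2=11
CMP r4, #15  (cmp 11,15)
BNE L0: taken
after ADD r2, r2, #3: r2=12+3=15
after ADD r4, r4, #2: r4=11+2=13
CMP r4, #15  (cmp 13,15)
BNE L0: taken
after ADD r2, r2, #3: r2=15+3=18
after ADD r4, r4, #2: r4=13+2=15
CMP r4, #15  (cmp 15,15)
BNE L0: not taken
after SUB r2, r2, #18: r2=18-18=0
halt.
Total executed instructions: 25.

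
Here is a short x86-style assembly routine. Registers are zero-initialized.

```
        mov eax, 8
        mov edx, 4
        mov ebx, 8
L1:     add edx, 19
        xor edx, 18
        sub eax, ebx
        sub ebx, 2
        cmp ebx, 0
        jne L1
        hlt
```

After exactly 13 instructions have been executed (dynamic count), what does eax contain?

after mov eax, 8: eax=8
after mov edx, 4: edx=4
after mov ebx, 8: ebx=8
after add edx, 19: edx=4+19=23
after xor edx, 18: edx=23^18=5
after sub eax, ebx: eax=8-8=0
after sub ebx, 2: ebx=8-2=6
cmp ebx, 0  (cmp 6,0)
jne L1: taken
after add edx, 19: edx=5+19=24
after xor edx, 18: edx=24^18=10
after sub eax, ebx: eax=0-6=-6
after sub ebx, 2: ebx=6-2=4
After step 13: eax = -6.

-6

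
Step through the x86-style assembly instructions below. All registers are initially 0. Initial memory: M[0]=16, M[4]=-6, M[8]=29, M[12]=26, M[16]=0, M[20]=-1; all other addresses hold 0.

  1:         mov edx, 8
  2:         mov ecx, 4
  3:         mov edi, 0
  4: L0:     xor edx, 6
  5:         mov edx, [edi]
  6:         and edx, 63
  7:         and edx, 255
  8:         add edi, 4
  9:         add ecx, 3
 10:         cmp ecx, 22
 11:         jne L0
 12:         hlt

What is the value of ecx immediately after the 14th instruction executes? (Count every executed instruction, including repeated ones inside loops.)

7

edx=8
ecx=4
edi=0
edx=8^6=14
edx=M[0]=16
edx=16&63=16
edx=16&255=16
edi=0+4=4
ecx=4+3=7
cmp ecx, 22  (cmp 7,22)
jne L0: taken
edx=16^6=22
edx=M[4]=-6
edx=(-6)&63=58
After step 14: ecx = 7.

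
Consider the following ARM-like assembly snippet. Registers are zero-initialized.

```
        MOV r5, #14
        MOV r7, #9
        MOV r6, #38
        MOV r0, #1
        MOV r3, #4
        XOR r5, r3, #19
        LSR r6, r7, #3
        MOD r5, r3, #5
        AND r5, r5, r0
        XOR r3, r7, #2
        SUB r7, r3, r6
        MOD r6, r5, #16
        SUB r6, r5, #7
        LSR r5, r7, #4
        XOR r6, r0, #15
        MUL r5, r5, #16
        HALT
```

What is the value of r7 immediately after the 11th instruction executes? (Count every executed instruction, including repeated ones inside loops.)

10

MOV r5, #14 → r5=14
MOV r7, #9 → r7=9
MOV r6, #38 → r6=38
MOV r0, #1 → r0=1
MOV r3, #4 → r3=4
XOR r5, r3, #19 → r5=4^19=23
LSR r6, r7, #3 → r6=9>>3=1
MOD r5, r3, #5 → r5=4%5=4
AND r5, r5, r0 → r5=4&1=0
XOR r3, r7, #2 → r3=9^2=11
SUB r7, r3, r6 → r7=11-1=10
After step 11: r7 = 10.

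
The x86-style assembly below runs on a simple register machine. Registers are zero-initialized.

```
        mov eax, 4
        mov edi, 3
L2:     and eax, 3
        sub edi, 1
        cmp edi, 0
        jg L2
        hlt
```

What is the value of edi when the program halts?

mov eax, 4 → eax=4
mov edi, 3 → edi=3
and eax, 3 → eax=4&3=0
sub edi, 1 → edi=3-1=2
cmp edi, 0  (cmp 2,0)
jg L2: taken
and eax, 3 → eax=0&3=0
sub edi, 1 → edi=2-1=1
cmp edi, 0  (cmp 1,0)
jg L2: taken
and eax, 3 → eax=0&3=0
sub edi, 1 → edi=1-1=0
cmp edi, 0  (cmp 0,0)
jg L2: not taken
halt.

0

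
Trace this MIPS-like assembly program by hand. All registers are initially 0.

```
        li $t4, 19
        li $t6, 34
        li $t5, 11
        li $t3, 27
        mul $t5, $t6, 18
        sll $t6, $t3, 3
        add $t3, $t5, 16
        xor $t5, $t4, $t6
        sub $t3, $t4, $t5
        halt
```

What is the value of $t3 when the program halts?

-184

li $t4, 19 → $t4=19
li $t6, 34 → $t6=34
li $t5, 11 → $t5=11
li $t3, 27 → $t3=27
mul $t5, $t6, 18 → $t5=34*18=612
sll $t6, $t3, 3 → $t6=27<<3=216
add $t3, $t5, 16 → $t3=612+16=628
xor $t5, $t4, $t6 → $t5=19^216=203
sub $t3, $t4, $t5 → $t3=19-203=-184
halt.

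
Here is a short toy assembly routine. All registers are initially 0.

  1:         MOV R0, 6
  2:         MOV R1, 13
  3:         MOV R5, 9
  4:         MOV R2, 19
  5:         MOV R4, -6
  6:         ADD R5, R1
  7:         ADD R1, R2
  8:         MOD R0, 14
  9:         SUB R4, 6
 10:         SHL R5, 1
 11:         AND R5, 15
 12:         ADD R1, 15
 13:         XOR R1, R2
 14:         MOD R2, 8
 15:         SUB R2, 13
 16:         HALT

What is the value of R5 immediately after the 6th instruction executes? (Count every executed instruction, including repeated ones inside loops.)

R0=6
R1=13
R5=9
R2=19
R4=-6
R5=9+13=22
After step 6: R5 = 22.

22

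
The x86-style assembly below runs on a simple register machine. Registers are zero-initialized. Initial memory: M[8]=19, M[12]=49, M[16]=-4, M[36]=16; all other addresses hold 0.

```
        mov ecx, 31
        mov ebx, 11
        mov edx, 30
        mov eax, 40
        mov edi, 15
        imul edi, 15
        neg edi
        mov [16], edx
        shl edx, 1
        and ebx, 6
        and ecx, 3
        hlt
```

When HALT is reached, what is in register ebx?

mov ecx, 31 → ecx=31
mov ebx, 11 → ebx=11
mov edx, 30 → edx=30
mov eax, 40 → eax=40
mov edi, 15 → edi=15
imul edi, 15 → edi=15*15=225
neg edi → edi=-(225)=-225
mov [16], edx → M[16]=30
shl edx, 1 → edx=30<<1=60
and ebx, 6 → ebx=11&6=2
and ecx, 3 → ecx=31&3=3
halt.

2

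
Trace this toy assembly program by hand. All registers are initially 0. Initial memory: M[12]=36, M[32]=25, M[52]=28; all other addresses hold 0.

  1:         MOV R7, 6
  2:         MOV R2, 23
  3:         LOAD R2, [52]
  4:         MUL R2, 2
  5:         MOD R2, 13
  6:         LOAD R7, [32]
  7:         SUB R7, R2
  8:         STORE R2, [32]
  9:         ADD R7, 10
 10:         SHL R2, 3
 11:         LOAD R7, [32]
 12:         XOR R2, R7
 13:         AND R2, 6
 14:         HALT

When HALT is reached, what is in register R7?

MOV R7, 6 → R7=6
MOV R2, 23 → R2=23
LOAD R2, [52] → R2=M[52]=28
MUL R2, 2 → R2=28*2=56
MOD R2, 13 → R2=56%13=4
LOAD R7, [32] → R7=M[32]=25
SUB R7, R2 → R7=25-4=21
STORE R2, [32] → M[32]=4
ADD R7, 10 → R7=21+10=31
SHL R2, 3 → R2=4<<3=32
LOAD R7, [32] → R7=M[32]=4
XOR R2, R7 → R2=32^4=36
AND R2, 6 → R2=36&6=4
halt.

4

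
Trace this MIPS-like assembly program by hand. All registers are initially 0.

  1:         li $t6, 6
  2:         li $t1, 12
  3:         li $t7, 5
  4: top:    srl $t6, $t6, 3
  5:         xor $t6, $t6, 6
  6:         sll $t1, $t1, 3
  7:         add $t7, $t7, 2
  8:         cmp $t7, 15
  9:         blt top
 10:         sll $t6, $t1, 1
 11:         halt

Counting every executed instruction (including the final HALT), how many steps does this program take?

$t6=6
$t1=12
$t7=5
$t6=6>>3=0
$t6=0^6=6
$t1=12<<3=96
$t7=5+2=7
cmp $t7, 15  (cmp 7,15)
blt top: taken
$t6=6>>3=0
$t6=0^6=6
$t1=96<<3=768
$t7=7+2=9
cmp $t7, 15  (cmp 9,15)
blt top: taken
$t6=6>>3=0
$t6=0^6=6
$t1=768<<3=6144
$t7=9+2=11
cmp $t7, 15  (cmp 11,15)
blt top: taken
$t6=6>>3=0
$t6=0^6=6
$t1=6144<<3=49152
$t7=11+2=13
cmp $t7, 15  (cmp 13,15)
blt top: taken
$t6=6>>3=0
$t6=0^6=6
$t1=49152<<3=393216
$t7=13+2=15
cmp $t7, 15  (cmp 15,15)
blt top: not taken
$t6=393216<<1=786432
halt.
Total executed instructions: 35.

35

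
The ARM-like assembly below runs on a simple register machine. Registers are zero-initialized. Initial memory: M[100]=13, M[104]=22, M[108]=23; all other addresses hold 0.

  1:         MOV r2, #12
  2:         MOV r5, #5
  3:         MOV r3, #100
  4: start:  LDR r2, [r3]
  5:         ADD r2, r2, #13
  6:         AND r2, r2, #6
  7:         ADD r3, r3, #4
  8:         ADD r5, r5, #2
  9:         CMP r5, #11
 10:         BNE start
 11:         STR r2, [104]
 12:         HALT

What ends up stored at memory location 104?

4

r2=12
r5=5
r3=100
r2=M[100]=13
r2=13+13=26
r2=26&6=2
r3=100+4=104
r5=5+2=7
CMP r5, #11  (cmp 7,11)
BNE start: taken
r2=M[104]=22
r2=22+13=35
r2=35&6=2
r3=104+4=108
r5=7+2=9
CMP r5, #11  (cmp 9,11)
BNE start: taken
r2=M[108]=23
r2=23+13=36
r2=36&6=4
r3=108+4=112
r5=9+2=11
CMP r5, #11  (cmp 11,11)
BNE start: not taken
STR r2, [104] → M[104]=4
halt.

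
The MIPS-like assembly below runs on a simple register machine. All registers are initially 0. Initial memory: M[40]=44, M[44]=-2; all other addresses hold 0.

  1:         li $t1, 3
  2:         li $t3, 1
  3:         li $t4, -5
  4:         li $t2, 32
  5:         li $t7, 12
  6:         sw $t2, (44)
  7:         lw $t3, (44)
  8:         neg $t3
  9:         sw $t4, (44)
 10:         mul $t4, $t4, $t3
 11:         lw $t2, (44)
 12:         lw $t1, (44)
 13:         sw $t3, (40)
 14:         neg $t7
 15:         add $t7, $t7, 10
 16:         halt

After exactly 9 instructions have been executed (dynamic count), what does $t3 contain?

-32

after li $t1, 3: $t1=3
after li $t3, 1: $t3=1
after li $t4, -5: $t4=-5
after li $t2, 32: $t2=32
after li $t7, 12: $t7=12
sw $t2, (44) → M[44]=32
after lw $t3, (44): $t3=M[44]=32
after neg $t3: $t3=-(32)=-32
sw $t4, (44) → M[44]=-5
After step 9: $t3 = -32.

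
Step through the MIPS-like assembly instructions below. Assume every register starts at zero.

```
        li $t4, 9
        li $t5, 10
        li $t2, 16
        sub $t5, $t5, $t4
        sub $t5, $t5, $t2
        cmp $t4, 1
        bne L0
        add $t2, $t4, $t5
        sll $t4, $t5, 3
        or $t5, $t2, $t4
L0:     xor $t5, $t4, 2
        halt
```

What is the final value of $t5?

li $t4, 9 → $t4=9
li $t5, 10 → $t5=10
li $t2, 16 → $t2=16
sub $t5, $t5, $t4 → $t5=10-9=1
sub $t5, $t5, $t2 → $t5=1-16=-15
cmp $t4, 1  (cmp 9,1)
bne L0: taken
xor $t5, $t4, 2 → $t5=9^2=11
halt.

11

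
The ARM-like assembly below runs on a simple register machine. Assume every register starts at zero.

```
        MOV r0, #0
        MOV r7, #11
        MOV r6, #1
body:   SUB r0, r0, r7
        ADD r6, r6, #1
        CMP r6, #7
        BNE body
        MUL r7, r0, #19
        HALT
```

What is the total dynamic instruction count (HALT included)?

after MOV r0, #0: r0=0
after MOV r7, #11: r7=11
after MOV r6, #1: r6=1
after SUB r0, r0, r7: r0=0-11=-11
after ADD r6, r6, #1: r6=1+1=2
CMP r6, #7  (cmp 2,7)
BNE body: taken
after SUB r0, r0, r7: r0=(-11)-11=-22
after ADD r6, r6, #1: r6=2+1=3
CMP r6, #7  (cmp 3,7)
BNE body: taken
after SUB r0, r0, r7: r0=(-22)-11=-33
after ADD r6, r6, #1: r6=3+1=4
CMP r6, #7  (cmp 4,7)
BNE body: taken
after SUB r0, r0, r7: r0=(-33)-11=-44
after ADD r6, r6, #1: r6=4+1=5
CMP r6, #7  (cmp 5,7)
BNE body: taken
after SUB r0, r0, r7: r0=(-44)-11=-55
after ADD r6, r6, #1: r6=5+1=6
CMP r6, #7  (cmp 6,7)
BNE body: taken
after SUB r0, r0, r7: r0=(-55)-11=-66
after ADD r6, r6, #1: r6=6+1=7
CMP r6, #7  (cmp 7,7)
BNE body: not taken
after MUL r7, r0, #19: r7=(-66)*19=-1254
halt.
Total executed instructions: 29.

29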